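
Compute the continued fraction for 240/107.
[2; 4, 8, 1, 2]

Euclidean algorithm steps:
240 = 2 × 107 + 26
107 = 4 × 26 + 3
26 = 8 × 3 + 2
3 = 1 × 2 + 1
2 = 2 × 1 + 0
Continued fraction: [2; 4, 8, 1, 2]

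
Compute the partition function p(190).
1667727404093

p(n) counts ways to write n as a sum of positive integers (order ignored).
Euler's pentagonal recurrence: p(k) = p(k-1) + p(k-2) - p(k-5) - p(k-7) + p(k-12) + p(k-15) - ... (offsets j(3j∓1)/2, signs ++--, p(0)=1, p(<0)=0).
DP table for k = 0..189: p(0)=1, p(1)=1, p(2)=2, p(3)=3, p(4)=5, p(5)=7, p(6)=11, p(7)=15, p(8)=22, p(9)=30, p(10)=42, p(11)=56, p(12)=77, p(13)=101, p(14)=135, p(15)=176, p(16)=231, p(17)=297, p(18)=385, p(19)=490, p(20)=627, p(21)=792, p(22)=1002, p(23)=1255, p(24)=1575, p(25)=1958, p(26)=2436, p(27)=3010, p(28)=3718, p(29)=4565, p(30)=5604, p(31)=6842, p(32)=8349, p(33)=10143, p(34)=12310, p(35)=14883, p(36)=17977, p(37)=21637, p(38)=26015, p(39)=31185, p(40)=37338, p(41)=44583, p(42)=53174, p(43)=63261, p(44)=75175, p(45)=89134, p(46)=105558, p(47)=124754, p(48)=147273, p(49)=173525, p(50)=204226, p(51)=239943, p(52)=281589, p(53)=329931, p(54)=386155, p(55)=451276, p(56)=526823, p(57)=614154, p(58)=715220, p(59)=831820, p(60)=966467, p(61)=1121505, p(62)=1300156, p(63)=1505499, p(64)=1741630, p(65)=2012558, p(66)=2323520, p(67)=2679689, p(68)=3087735, p(69)=3554345, p(70)=4087968, p(71)=4697205, p(72)=5392783, p(73)=6185689, p(74)=7089500, p(75)=8118264, p(76)=9289091, p(77)=10619863, p(78)=12132164, p(79)=13848650, p(80)=15796476, p(81)=18004327, p(82)=20506255, p(83)=23338469, p(84)=26543660, p(85)=30167357, p(86)=34262962, p(87)=38887673, p(88)=44108109, p(89)=49995925, p(90)=56634173, p(91)=64112359, p(92)=72533807, p(93)=82010177, p(94)=92669720, p(95)=104651419, p(96)=118114304, p(97)=133230930, p(98)=150198136, p(99)=169229875, p(100)=190569292, p(101)=214481126, p(102)=241265379, p(103)=271248950, p(104)=304801365, p(105)=342325709, p(106)=384276336, p(107)=431149389, p(108)=483502844, p(109)=541946240, p(110)=607163746, p(111)=679903203, p(112)=761002156, p(113)=851376628, p(114)=952050665, p(115)=1064144451, p(116)=1188908248, p(117)=1327710076, p(118)=1482074143, p(119)=1653668665, p(120)=1844349560, p(121)=2056148051, p(122)=2291320912, p(123)=2552338241, p(124)=2841940500, p(125)=3163127352, p(126)=3519222692, p(127)=3913864295, p(128)=4351078600, p(129)=4835271870, p(130)=5371315400, p(131)=5964539504, p(132)=6620830889, p(133)=7346629512, p(134)=8149040695, p(135)=9035836076, p(136)=10015581680, p(137)=11097645016, p(138)=12292341831, p(139)=13610949895, p(140)=15065878135, p(141)=16670689208, p(142)=18440293320, p(143)=20390982757, p(144)=22540654445, p(145)=24908858009, p(146)=27517052599, p(147)=30388671978, p(148)=33549419497, p(149)=37027355200, p(150)=40853235313, p(151)=45060624582, p(152)=49686288421, p(153)=54770336324, p(154)=60356673280, p(155)=66493182097, p(156)=73232243759, p(157)=80630964769, p(158)=88751778802, p(159)=97662728555, p(160)=107438159466, p(161)=118159068427, p(162)=129913904637, p(163)=142798995930, p(164)=156919475295, p(165)=172389800255, p(166)=189334822579, p(167)=207890420102, p(168)=228204732751, p(169)=250438925115, p(170)=274768617130, p(171)=301384802048, p(172)=330495499613, p(173)=362326859895, p(174)=397125074750, p(175)=435157697830, p(176)=476715857290, p(177)=522115831195, p(178)=571701605655, p(179)=625846753120, p(180)=684957390936, p(181)=749474411781, p(182)=819876908323, p(183)=896684817527, p(184)=980462880430, p(185)=1071823774337, p(186)=1171432692373, p(187)=1280011042268, p(188)=1398341745571, p(189)=1527273599625.
Final step: p(190) = p(189) + p(188) - p(185) - p(183) + p(178) + p(175) - p(168) - p(164) + p(155) + p(150) - p(139) - p(133) + p(120) + p(113) - p(98) - p(90) + p(73) + p(64) - p(45) - p(35) + p(14) + p(3)
= 1527273599625 + 1398341745571 - 1071823774337 - 896684817527 + 571701605655 + 435157697830 - 228204732751 - 156919475295 + 66493182097 + 40853235313 - 13610949895 - 7346629512 + 1844349560 + 851376628 - 150198136 - 56634173 + 6185689 + 1741630 - 89134 - 14883 + 135 + 3
= 1667727404093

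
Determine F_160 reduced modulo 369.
123

Matrix identity: Q^n = [[F_(n+1), F_n], [F_n, F_(n-1)]] with Q = [[1,1],[1,0]].
n = 160 = 10100000₂. Square-and-multiply, entries mod 369:
Q^1 = [[1,1],[1,0]]
Q^2 = (Q^1)² = [[2,1],[1,1]]
Q^5 = (Q^2)²·Q = [[8,5],[5,3]]
Q^10 = (Q^5)² = [[89,55],[55,34]]
Q^20 = (Q^10)² = [[245,123],[123,122]]
Q^40 = (Q^20)² = [[247,123],[123,124]]
Q^80 = (Q^40)² = [[124,246],[246,247]]
Q^160 = (Q^80)² = [[247,123],[123,124]]
F_160 mod 369 = Q^160[0][1] = 123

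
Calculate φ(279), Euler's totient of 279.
180

279 = 3^2 × 31
φ(n) = n × ∏(1 - 1/p) for each prime p dividing n
φ(279) = 279 × (1 - 1/3) × (1 - 1/31) = 180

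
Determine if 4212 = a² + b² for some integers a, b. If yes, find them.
36² + 54² (a=36, b=54)

Factorization: 4212 = 2^2 × 3^4 × 13
By Fermat: n is sum of two squares iff every prime p ≡ 3 (mod 4) appears to even power.
All primes ≡ 3 (mod 4) appear to even power.
Search a = 0, 1, 2, … for 4212 - a² a perfect square: first hit at a = 36: 4212 - 1296 = 2916 = 54².
4212 = 36² + 54² = 1296 + 2916 ✓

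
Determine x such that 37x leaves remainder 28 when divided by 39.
x ≡ 25 (mod 39)

gcd(37, 39) = 1, which divides 28, so solutions exist.
Find 37^(-1) mod 39 by the extended Euclidean algorithm:
39 = 1 × 37 + 2  ⟹  2 = (1)·39 + (-1)·37
37 = 18 × 2 + 1  ⟹  1 = (-18)·39 + (19)·37
So (19)·37 ≡ 1 (mod 39), i.e. 37^(-1) ≡ 19 (mod 39).
x ≡ 19 × 28 = 532 ≡ 25 (mod 39).
Check: 37 × 25 = 925 ≡ 28 (mod 39).
Unique solution: x ≡ 25 (mod 39)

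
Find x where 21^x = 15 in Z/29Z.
23

Baby-step giant-step with step n = ⌈√29⌉ = 6.
Baby steps 21^j mod 29 (j:value) for j=0..5: 0:1, 1:21, 2:6, 3:10, 4:7, 5:2.
Giant-step multiplier: 21^(-6) ≡ 21^(28-6) = 21^22 ≡ 9 (mod 29).
Giant steps γ_i = 15·9^i mod 29: γ_0=15, γ_1=19, γ_2=26, γ_3=2 (in table at j=5).
x = i·n + j = 3·6 + 5 = 23.
Check: 21^23 ≡ 15 (mod 29).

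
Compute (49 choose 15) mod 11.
9

Using Lucas' theorem:
Write n=49 and k=15 in base 11:
n in base 11: [4, 5]
k in base 11: [1, 4]
C(49,15) mod 11 = ∏ C(n_i, k_i) mod 11
Digit binomials (mod 11): C(4,1) = 4; C(5,4) = 5
Product: 4 × 5 = 20 ≡ 9 (mod 11)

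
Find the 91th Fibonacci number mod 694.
621

Matrix identity: Q^n = [[F_(n+1), F_n], [F_n, F_(n-1)]] with Q = [[1,1],[1,0]].
n = 91 = 1011011₂. Square-and-multiply, entries mod 694:
Q^1 = [[1,1],[1,0]]
Q^2 = (Q^1)² = [[2,1],[1,1]]
Q^5 = (Q^2)²·Q = [[8,5],[5,3]]
Q^11 = (Q^5)²·Q = [[144,89],[89,55]]
Q^22 = (Q^11)² = [[203,361],[361,536]]
Q^45 = (Q^22)²·Q = [[395,112],[112,283]]
Q^91 = (Q^45)²·Q = [[217,621],[621,290]]
F_91 mod 694 = Q^91[0][1] = 621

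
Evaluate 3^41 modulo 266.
243

Repeated squaring. Binary of 41 = 101001.
3^1 ≡ 3 (mod 266); 3^2 ≡ 9 (mod 266); 3^4 ≡ 81 (mod 266); 3^8 ≡ 177 (mod 266); 3^16 ≡ 207 (mod 266); 3^32 ≡ 23 (mod 266)
3^41 = 3^1 × 3^8 × 3^32 ≡ 243 (mod 266)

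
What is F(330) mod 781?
264

Matrix identity: Q^n = [[F_(n+1), F_n], [F_n, F_(n-1)]] with Q = [[1,1],[1,0]].
n = 330 = 101001010₂. Square-and-multiply, entries mod 781:
Q^1 = [[1,1],[1,0]]
Q^2 = (Q^1)² = [[2,1],[1,1]]
Q^5 = (Q^2)²·Q = [[8,5],[5,3]]
Q^10 = (Q^5)² = [[89,55],[55,34]]
Q^20 = (Q^10)² = [[12,517],[517,276]]
Q^41 = (Q^20)²·Q = [[56,331],[331,506]]
Q^82 = (Q^41)² = [[233,144],[144,89]]
Q^165 = (Q^82)²·Q = [[338,49],[49,289]]
Q^330 = (Q^165)² = [[276,264],[264,12]]
F_330 mod 781 = Q^330[0][1] = 264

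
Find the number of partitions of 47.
124754

p(n) counts ways to write n as a sum of positive integers (order ignored).
Euler's pentagonal recurrence: p(k) = p(k-1) + p(k-2) - p(k-5) - p(k-7) + p(k-12) + p(k-15) - ... (offsets j(3j∓1)/2, signs ++--, p(0)=1, p(<0)=0).
DP table for k = 0..46: p(0)=1, p(1)=1, p(2)=2, p(3)=3, p(4)=5, p(5)=7, p(6)=11, p(7)=15, p(8)=22, p(9)=30, p(10)=42, p(11)=56, p(12)=77, p(13)=101, p(14)=135, p(15)=176, p(16)=231, p(17)=297, p(18)=385, p(19)=490, p(20)=627, p(21)=792, p(22)=1002, p(23)=1255, p(24)=1575, p(25)=1958, p(26)=2436, p(27)=3010, p(28)=3718, p(29)=4565, p(30)=5604, p(31)=6842, p(32)=8349, p(33)=10143, p(34)=12310, p(35)=14883, p(36)=17977, p(37)=21637, p(38)=26015, p(39)=31185, p(40)=37338, p(41)=44583, p(42)=53174, p(43)=63261, p(44)=75175, p(45)=89134, p(46)=105558.
Final step: p(47) = p(46) + p(45) - p(42) - p(40) + p(35) + p(32) - p(25) - p(21) + p(12) + p(7)
= 105558 + 89134 - 53174 - 37338 + 14883 + 8349 - 1958 - 792 + 77 + 15
= 124754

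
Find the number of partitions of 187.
1280011042268

p(n) counts ways to write n as a sum of positive integers (order ignored).
Euler's pentagonal recurrence: p(k) = p(k-1) + p(k-2) - p(k-5) - p(k-7) + p(k-12) + p(k-15) - ... (offsets j(3j∓1)/2, signs ++--, p(0)=1, p(<0)=0).
DP table for k = 0..186: p(0)=1, p(1)=1, p(2)=2, p(3)=3, p(4)=5, p(5)=7, p(6)=11, p(7)=15, p(8)=22, p(9)=30, p(10)=42, p(11)=56, p(12)=77, p(13)=101, p(14)=135, p(15)=176, p(16)=231, p(17)=297, p(18)=385, p(19)=490, p(20)=627, p(21)=792, p(22)=1002, p(23)=1255, p(24)=1575, p(25)=1958, p(26)=2436, p(27)=3010, p(28)=3718, p(29)=4565, p(30)=5604, p(31)=6842, p(32)=8349, p(33)=10143, p(34)=12310, p(35)=14883, p(36)=17977, p(37)=21637, p(38)=26015, p(39)=31185, p(40)=37338, p(41)=44583, p(42)=53174, p(43)=63261, p(44)=75175, p(45)=89134, p(46)=105558, p(47)=124754, p(48)=147273, p(49)=173525, p(50)=204226, p(51)=239943, p(52)=281589, p(53)=329931, p(54)=386155, p(55)=451276, p(56)=526823, p(57)=614154, p(58)=715220, p(59)=831820, p(60)=966467, p(61)=1121505, p(62)=1300156, p(63)=1505499, p(64)=1741630, p(65)=2012558, p(66)=2323520, p(67)=2679689, p(68)=3087735, p(69)=3554345, p(70)=4087968, p(71)=4697205, p(72)=5392783, p(73)=6185689, p(74)=7089500, p(75)=8118264, p(76)=9289091, p(77)=10619863, p(78)=12132164, p(79)=13848650, p(80)=15796476, p(81)=18004327, p(82)=20506255, p(83)=23338469, p(84)=26543660, p(85)=30167357, p(86)=34262962, p(87)=38887673, p(88)=44108109, p(89)=49995925, p(90)=56634173, p(91)=64112359, p(92)=72533807, p(93)=82010177, p(94)=92669720, p(95)=104651419, p(96)=118114304, p(97)=133230930, p(98)=150198136, p(99)=169229875, p(100)=190569292, p(101)=214481126, p(102)=241265379, p(103)=271248950, p(104)=304801365, p(105)=342325709, p(106)=384276336, p(107)=431149389, p(108)=483502844, p(109)=541946240, p(110)=607163746, p(111)=679903203, p(112)=761002156, p(113)=851376628, p(114)=952050665, p(115)=1064144451, p(116)=1188908248, p(117)=1327710076, p(118)=1482074143, p(119)=1653668665, p(120)=1844349560, p(121)=2056148051, p(122)=2291320912, p(123)=2552338241, p(124)=2841940500, p(125)=3163127352, p(126)=3519222692, p(127)=3913864295, p(128)=4351078600, p(129)=4835271870, p(130)=5371315400, p(131)=5964539504, p(132)=6620830889, p(133)=7346629512, p(134)=8149040695, p(135)=9035836076, p(136)=10015581680, p(137)=11097645016, p(138)=12292341831, p(139)=13610949895, p(140)=15065878135, p(141)=16670689208, p(142)=18440293320, p(143)=20390982757, p(144)=22540654445, p(145)=24908858009, p(146)=27517052599, p(147)=30388671978, p(148)=33549419497, p(149)=37027355200, p(150)=40853235313, p(151)=45060624582, p(152)=49686288421, p(153)=54770336324, p(154)=60356673280, p(155)=66493182097, p(156)=73232243759, p(157)=80630964769, p(158)=88751778802, p(159)=97662728555, p(160)=107438159466, p(161)=118159068427, p(162)=129913904637, p(163)=142798995930, p(164)=156919475295, p(165)=172389800255, p(166)=189334822579, p(167)=207890420102, p(168)=228204732751, p(169)=250438925115, p(170)=274768617130, p(171)=301384802048, p(172)=330495499613, p(173)=362326859895, p(174)=397125074750, p(175)=435157697830, p(176)=476715857290, p(177)=522115831195, p(178)=571701605655, p(179)=625846753120, p(180)=684957390936, p(181)=749474411781, p(182)=819876908323, p(183)=896684817527, p(184)=980462880430, p(185)=1071823774337, p(186)=1171432692373.
Final step: p(187) = p(186) + p(185) - p(182) - p(180) + p(175) + p(172) - p(165) - p(161) + p(152) + p(147) - p(136) - p(130) + p(117) + p(110) - p(95) - p(87) + p(70) + p(61) - p(42) - p(32) + p(11) + p(0)
= 1171432692373 + 1071823774337 - 819876908323 - 684957390936 + 435157697830 + 330495499613 - 172389800255 - 118159068427 + 49686288421 + 30388671978 - 10015581680 - 5371315400 + 1327710076 + 607163746 - 104651419 - 38887673 + 4087968 + 1121505 - 53174 - 8349 + 56 + 1
= 1280011042268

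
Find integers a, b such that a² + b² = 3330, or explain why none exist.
9² + 57² (a=9, b=57)

Factorization: 3330 = 2 × 3^2 × 5 × 37
By Fermat: n is sum of two squares iff every prime p ≡ 3 (mod 4) appears to even power.
All primes ≡ 3 (mod 4) appear to even power.
Search a = 0, 1, 2, … for 3330 - a² a perfect square: first hit at a = 9: 3330 - 81 = 3249 = 57².
3330 = 9² + 57² = 81 + 3249 ✓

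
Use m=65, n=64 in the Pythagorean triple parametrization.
(129, 8320, 8321)

Euclid's formula: a = m² - n², b = 2mn, c = m² + n²
m = 65, n = 64
a = 65² - 64² = 4225 - 4096 = 129
b = 2 × 65 × 64 = 8320
c = 65² + 64² = 4225 + 4096 = 8321
Verification: 129² + 8320² = 16641 + 69222400 = 69239041 = 8321² ✓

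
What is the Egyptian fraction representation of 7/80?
1/12 + 1/240

Greedy algorithm:
7/80: ceiling(80/7) = 12, use 1/12
1/240: ceiling(240/1) = 240, use 1/240
Result: 7/80 = 1/12 + 1/240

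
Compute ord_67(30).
6

67 is prime, so ord(30) divides φ(67) = 66.
Divisors of 66: 1, 2, 3, 6, 11, 22, 33, 66.
Repeated squaring: 30^1 ≡ 30, 30^2 ≡ 29, 30^4 ≡ 37, 30^8 ≡ 29, 30^16 ≡ 37, 30^32 ≡ 29, 30^64 ≡ 37 (mod 67).
Test 30^d mod 67 for each divisor d in increasing order:
30^1 ≡ 30
30^2 ≡ 29
30^3 = 30^2·30^1 ≡ 66
30^6 = 30^4·30^2 ≡ 1  ← first divisor giving 1
The order is 6.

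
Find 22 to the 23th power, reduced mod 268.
156

Repeated squaring. Binary of 23 = 10111.
22^1 ≡ 22 (mod 268); 22^2 ≡ 216 (mod 268); 22^4 ≡ 24 (mod 268); 22^8 ≡ 40 (mod 268); 22^16 ≡ 260 (mod 268)
22^23 = 22^1 × 22^2 × 22^4 × 22^16 ≡ 156 (mod 268)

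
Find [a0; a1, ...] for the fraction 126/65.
[1; 1, 15, 4]

Euclidean algorithm steps:
126 = 1 × 65 + 61
65 = 1 × 61 + 4
61 = 15 × 4 + 1
4 = 4 × 1 + 0
Continued fraction: [1; 1, 15, 4]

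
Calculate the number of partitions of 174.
397125074750

p(n) counts ways to write n as a sum of positive integers (order ignored).
Euler's pentagonal recurrence: p(k) = p(k-1) + p(k-2) - p(k-5) - p(k-7) + p(k-12) + p(k-15) - ... (offsets j(3j∓1)/2, signs ++--, p(0)=1, p(<0)=0).
DP table for k = 0..173: p(0)=1, p(1)=1, p(2)=2, p(3)=3, p(4)=5, p(5)=7, p(6)=11, p(7)=15, p(8)=22, p(9)=30, p(10)=42, p(11)=56, p(12)=77, p(13)=101, p(14)=135, p(15)=176, p(16)=231, p(17)=297, p(18)=385, p(19)=490, p(20)=627, p(21)=792, p(22)=1002, p(23)=1255, p(24)=1575, p(25)=1958, p(26)=2436, p(27)=3010, p(28)=3718, p(29)=4565, p(30)=5604, p(31)=6842, p(32)=8349, p(33)=10143, p(34)=12310, p(35)=14883, p(36)=17977, p(37)=21637, p(38)=26015, p(39)=31185, p(40)=37338, p(41)=44583, p(42)=53174, p(43)=63261, p(44)=75175, p(45)=89134, p(46)=105558, p(47)=124754, p(48)=147273, p(49)=173525, p(50)=204226, p(51)=239943, p(52)=281589, p(53)=329931, p(54)=386155, p(55)=451276, p(56)=526823, p(57)=614154, p(58)=715220, p(59)=831820, p(60)=966467, p(61)=1121505, p(62)=1300156, p(63)=1505499, p(64)=1741630, p(65)=2012558, p(66)=2323520, p(67)=2679689, p(68)=3087735, p(69)=3554345, p(70)=4087968, p(71)=4697205, p(72)=5392783, p(73)=6185689, p(74)=7089500, p(75)=8118264, p(76)=9289091, p(77)=10619863, p(78)=12132164, p(79)=13848650, p(80)=15796476, p(81)=18004327, p(82)=20506255, p(83)=23338469, p(84)=26543660, p(85)=30167357, p(86)=34262962, p(87)=38887673, p(88)=44108109, p(89)=49995925, p(90)=56634173, p(91)=64112359, p(92)=72533807, p(93)=82010177, p(94)=92669720, p(95)=104651419, p(96)=118114304, p(97)=133230930, p(98)=150198136, p(99)=169229875, p(100)=190569292, p(101)=214481126, p(102)=241265379, p(103)=271248950, p(104)=304801365, p(105)=342325709, p(106)=384276336, p(107)=431149389, p(108)=483502844, p(109)=541946240, p(110)=607163746, p(111)=679903203, p(112)=761002156, p(113)=851376628, p(114)=952050665, p(115)=1064144451, p(116)=1188908248, p(117)=1327710076, p(118)=1482074143, p(119)=1653668665, p(120)=1844349560, p(121)=2056148051, p(122)=2291320912, p(123)=2552338241, p(124)=2841940500, p(125)=3163127352, p(126)=3519222692, p(127)=3913864295, p(128)=4351078600, p(129)=4835271870, p(130)=5371315400, p(131)=5964539504, p(132)=6620830889, p(133)=7346629512, p(134)=8149040695, p(135)=9035836076, p(136)=10015581680, p(137)=11097645016, p(138)=12292341831, p(139)=13610949895, p(140)=15065878135, p(141)=16670689208, p(142)=18440293320, p(143)=20390982757, p(144)=22540654445, p(145)=24908858009, p(146)=27517052599, p(147)=30388671978, p(148)=33549419497, p(149)=37027355200, p(150)=40853235313, p(151)=45060624582, p(152)=49686288421, p(153)=54770336324, p(154)=60356673280, p(155)=66493182097, p(156)=73232243759, p(157)=80630964769, p(158)=88751778802, p(159)=97662728555, p(160)=107438159466, p(161)=118159068427, p(162)=129913904637, p(163)=142798995930, p(164)=156919475295, p(165)=172389800255, p(166)=189334822579, p(167)=207890420102, p(168)=228204732751, p(169)=250438925115, p(170)=274768617130, p(171)=301384802048, p(172)=330495499613, p(173)=362326859895.
Final step: p(174) = p(173) + p(172) - p(169) - p(167) + p(162) + p(159) - p(152) - p(148) + p(139) + p(134) - p(123) - p(117) + p(104) + p(97) - p(82) - p(74) + p(57) + p(48) - p(29) - p(19)
= 362326859895 + 330495499613 - 250438925115 - 207890420102 + 129913904637 + 97662728555 - 49686288421 - 33549419497 + 13610949895 + 8149040695 - 2552338241 - 1327710076 + 304801365 + 133230930 - 20506255 - 7089500 + 614154 + 147273 - 4565 - 490
= 397125074750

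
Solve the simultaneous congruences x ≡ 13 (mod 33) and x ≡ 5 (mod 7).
145

Using Chinese Remainder Theorem:
M = 33 × 7 = 231
M1 = 7, M2 = 33
y1 = 7^(-1) mod 33 = 19
y2 = 33^(-1) mod 7 = 3
x = (13×7×19 + 5×33×3) mod 231 = 145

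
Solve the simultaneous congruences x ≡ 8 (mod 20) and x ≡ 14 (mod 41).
588

Using Chinese Remainder Theorem:
M = 20 × 41 = 820
M1 = 41, M2 = 20
y1 = 41^(-1) mod 20 = 1
y2 = 20^(-1) mod 41 = 39
x = (8×41×1 + 14×20×39) mod 820 = 588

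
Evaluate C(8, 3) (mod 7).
0

Using Lucas' theorem:
Write n=8 and k=3 in base 7:
n in base 7: [1, 1]
k in base 7: [0, 3]
C(8,3) mod 7 = ∏ C(n_i, k_i) mod 7
Digit binomials (mod 7): C(1,0) = 1; C(1,3) = 0 (k_i > n_i)
Product: 1 × 0 = 0 ≡ 0 (mod 7)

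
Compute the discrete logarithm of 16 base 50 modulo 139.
8

Baby-step giant-step with step n = ⌈√139⌉ = 12.
Baby steps 50^j mod 139 (j:value) for j=0..11: 0:1, 1:50, 2:137, 3:39, 4:4, 5:61, 6:131, 7:17, 8:16, 9:105, 10:107, 11:68.
h = 16 is already in the table at j=8, so x = 8.
Check: 50^8 ≡ 16 (mod 139).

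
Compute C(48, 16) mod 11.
0

Using Lucas' theorem:
Write n=48 and k=16 in base 11:
n in base 11: [4, 4]
k in base 11: [1, 5]
C(48,16) mod 11 = ∏ C(n_i, k_i) mod 11
Digit binomials (mod 11): C(4,1) = 4; C(4,5) = 0 (k_i > n_i)
Product: 4 × 0 = 0 ≡ 0 (mod 11)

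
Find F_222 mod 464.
376

Matrix identity: Q^n = [[F_(n+1), F_n], [F_n, F_(n-1)]] with Q = [[1,1],[1,0]].
n = 222 = 11011110₂. Square-and-multiply, entries mod 464:
Q^1 = [[1,1],[1,0]]
Q^3 = (Q^1)²·Q = [[3,2],[2,1]]
Q^6 = (Q^3)² = [[13,8],[8,5]]
Q^13 = (Q^6)²·Q = [[377,233],[233,144]]
Q^27 = (Q^13)²·Q = [[435,146],[146,289]]
Q^55 = (Q^27)²·Q = [[261,349],[349,376]]
Q^111 = (Q^55)²·Q = [[203,146],[146,57]]
Q^222 = (Q^111)² = [[349,376],[376,437]]
F_222 mod 464 = Q^222[0][1] = 376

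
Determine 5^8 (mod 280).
25

Repeated squaring. Binary of 8 = 1000.
5^1 ≡ 5 (mod 280); 5^2 ≡ 25 (mod 280); 5^4 ≡ 65 (mod 280); 5^8 ≡ 25 (mod 280)
5^8 = 5^8 ≡ 25 (mod 280)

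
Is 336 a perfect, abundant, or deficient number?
abundant

Proper divisors of 336: sum = 1 + 2 + 3 + 4 + 6 + 7 + 8 + 12 + ... + 56 + 84 + 112 + 168 (19 divisors) = 656
Since 656 > 336, 336 is abundant.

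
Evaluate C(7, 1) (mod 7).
0

Using Lucas' theorem:
Write n=7 and k=1 in base 7:
n in base 7: [1, 0]
k in base 7: [0, 1]
C(7,1) mod 7 = ∏ C(n_i, k_i) mod 7
Digit binomials (mod 7): C(1,0) = 1; C(0,1) = 0 (k_i > n_i)
Product: 1 × 0 = 0 ≡ 0 (mod 7)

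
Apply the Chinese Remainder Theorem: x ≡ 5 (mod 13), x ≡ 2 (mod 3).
5

Using Chinese Remainder Theorem:
M = 13 × 3 = 39
M1 = 3, M2 = 13
y1 = 3^(-1) mod 13 = 9
y2 = 13^(-1) mod 3 = 1
x = (5×3×9 + 2×13×1) mod 39 = 5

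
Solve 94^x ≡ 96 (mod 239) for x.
94

Baby-step giant-step with step n = ⌈√239⌉ = 16.
Baby steps 94^j mod 239 (j:value) for j=0..15: 0:1, 1:94, 2:232, 3:59, 4:49, 5:65, 6:135, 7:23, 8:11, 9:78, 10:162, 11:171, 12:61, 13:237, 14:51, 15:14.
Giant-step multiplier: 94^(-16) ≡ 94^(238-16) = 94^222 ≡ 160 (mod 239).
Giant steps γ_i = 96·160^i mod 239: γ_0=96, γ_1=64, γ_2=202, γ_3=55, γ_4=196, γ_5=51 (in table at j=14).
x = i·n + j = 5·16 + 14 = 94.
Check: 94^94 ≡ 96 (mod 239).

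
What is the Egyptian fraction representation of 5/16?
1/4 + 1/16

Greedy algorithm:
5/16: ceiling(16/5) = 4, use 1/4
1/16: ceiling(16/1) = 16, use 1/16
Result: 5/16 = 1/4 + 1/16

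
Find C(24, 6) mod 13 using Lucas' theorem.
7

Using Lucas' theorem:
Write n=24 and k=6 in base 13:
n in base 13: [1, 11]
k in base 13: [0, 6]
C(24,6) mod 13 = ∏ C(n_i, k_i) mod 13
Digit binomials (mod 13): C(1,0) = 1; C(11,6) = 462 ≡ 7
Product: 1 × 7 = 7 ≡ 7 (mod 13)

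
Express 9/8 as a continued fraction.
[1; 8]

Euclidean algorithm steps:
9 = 1 × 8 + 1
8 = 8 × 1 + 0
Continued fraction: [1; 8]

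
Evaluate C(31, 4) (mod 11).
5

Using Lucas' theorem:
Write n=31 and k=4 in base 11:
n in base 11: [2, 9]
k in base 11: [0, 4]
C(31,4) mod 11 = ∏ C(n_i, k_i) mod 11
Digit binomials (mod 11): C(2,0) = 1; C(9,4) = 126 ≡ 5
Product: 1 × 5 = 5 ≡ 5 (mod 11)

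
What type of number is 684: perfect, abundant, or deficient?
abundant

Proper divisors of 684: sum = 1 + 2 + 3 + 4 + 6 + 9 + 12 + 18 + ... + 114 + 171 + 228 + 342 (17 divisors) = 1136
Since 1136 > 684, 684 is abundant.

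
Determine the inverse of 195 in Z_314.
219

gcd(195, 314) = 1, so the inverse exists.
Extended Euclidean algorithm on (314, 195):
314 = 1 × 195 + 119  ⟹  119 = (1)·314 + (-1)·195
195 = 1 × 119 + 76  ⟹  76 = (-1)·314 + (2)·195
119 = 1 × 76 + 43  ⟹  43 = (2)·314 + (-3)·195
76 = 1 × 43 + 33  ⟹  33 = (-3)·314 + (5)·195
43 = 1 × 33 + 10  ⟹  10 = (5)·314 + (-8)·195
33 = 3 × 10 + 3  ⟹  3 = (-18)·314 + (29)·195
10 = 3 × 3 + 1  ⟹  1 = (59)·314 + (-95)·195
So (-95)·195 ≡ 1 (mod 314), i.e. 195^(-1) ≡ -95 ≡ 219 (mod 314).
Check: 195 × 219 = 42705 ≡ 1 (mod 314)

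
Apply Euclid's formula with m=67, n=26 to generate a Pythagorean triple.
(3813, 3484, 5165)

Euclid's formula: a = m² - n², b = 2mn, c = m² + n²
m = 67, n = 26
a = 67² - 26² = 4489 - 676 = 3813
b = 2 × 67 × 26 = 3484
c = 67² + 26² = 4489 + 676 = 5165
Verification: 3813² + 3484² = 14538969 + 12138256 = 26677225 = 5165² ✓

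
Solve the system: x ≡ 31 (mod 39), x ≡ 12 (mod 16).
460

Using Chinese Remainder Theorem:
M = 39 × 16 = 624
M1 = 16, M2 = 39
y1 = 16^(-1) mod 39 = 22
y2 = 39^(-1) mod 16 = 7
x = (31×16×22 + 12×39×7) mod 624 = 460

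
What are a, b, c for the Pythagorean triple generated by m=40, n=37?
(231, 2960, 2969)

Euclid's formula: a = m² - n², b = 2mn, c = m² + n²
m = 40, n = 37
a = 40² - 37² = 1600 - 1369 = 231
b = 2 × 40 × 37 = 2960
c = 40² + 37² = 1600 + 1369 = 2969
Verification: 231² + 2960² = 53361 + 8761600 = 8814961 = 2969² ✓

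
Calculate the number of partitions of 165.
172389800255

p(n) counts ways to write n as a sum of positive integers (order ignored).
Euler's pentagonal recurrence: p(k) = p(k-1) + p(k-2) - p(k-5) - p(k-7) + p(k-12) + p(k-15) - ... (offsets j(3j∓1)/2, signs ++--, p(0)=1, p(<0)=0).
DP table for k = 0..164: p(0)=1, p(1)=1, p(2)=2, p(3)=3, p(4)=5, p(5)=7, p(6)=11, p(7)=15, p(8)=22, p(9)=30, p(10)=42, p(11)=56, p(12)=77, p(13)=101, p(14)=135, p(15)=176, p(16)=231, p(17)=297, p(18)=385, p(19)=490, p(20)=627, p(21)=792, p(22)=1002, p(23)=1255, p(24)=1575, p(25)=1958, p(26)=2436, p(27)=3010, p(28)=3718, p(29)=4565, p(30)=5604, p(31)=6842, p(32)=8349, p(33)=10143, p(34)=12310, p(35)=14883, p(36)=17977, p(37)=21637, p(38)=26015, p(39)=31185, p(40)=37338, p(41)=44583, p(42)=53174, p(43)=63261, p(44)=75175, p(45)=89134, p(46)=105558, p(47)=124754, p(48)=147273, p(49)=173525, p(50)=204226, p(51)=239943, p(52)=281589, p(53)=329931, p(54)=386155, p(55)=451276, p(56)=526823, p(57)=614154, p(58)=715220, p(59)=831820, p(60)=966467, p(61)=1121505, p(62)=1300156, p(63)=1505499, p(64)=1741630, p(65)=2012558, p(66)=2323520, p(67)=2679689, p(68)=3087735, p(69)=3554345, p(70)=4087968, p(71)=4697205, p(72)=5392783, p(73)=6185689, p(74)=7089500, p(75)=8118264, p(76)=9289091, p(77)=10619863, p(78)=12132164, p(79)=13848650, p(80)=15796476, p(81)=18004327, p(82)=20506255, p(83)=23338469, p(84)=26543660, p(85)=30167357, p(86)=34262962, p(87)=38887673, p(88)=44108109, p(89)=49995925, p(90)=56634173, p(91)=64112359, p(92)=72533807, p(93)=82010177, p(94)=92669720, p(95)=104651419, p(96)=118114304, p(97)=133230930, p(98)=150198136, p(99)=169229875, p(100)=190569292, p(101)=214481126, p(102)=241265379, p(103)=271248950, p(104)=304801365, p(105)=342325709, p(106)=384276336, p(107)=431149389, p(108)=483502844, p(109)=541946240, p(110)=607163746, p(111)=679903203, p(112)=761002156, p(113)=851376628, p(114)=952050665, p(115)=1064144451, p(116)=1188908248, p(117)=1327710076, p(118)=1482074143, p(119)=1653668665, p(120)=1844349560, p(121)=2056148051, p(122)=2291320912, p(123)=2552338241, p(124)=2841940500, p(125)=3163127352, p(126)=3519222692, p(127)=3913864295, p(128)=4351078600, p(129)=4835271870, p(130)=5371315400, p(131)=5964539504, p(132)=6620830889, p(133)=7346629512, p(134)=8149040695, p(135)=9035836076, p(136)=10015581680, p(137)=11097645016, p(138)=12292341831, p(139)=13610949895, p(140)=15065878135, p(141)=16670689208, p(142)=18440293320, p(143)=20390982757, p(144)=22540654445, p(145)=24908858009, p(146)=27517052599, p(147)=30388671978, p(148)=33549419497, p(149)=37027355200, p(150)=40853235313, p(151)=45060624582, p(152)=49686288421, p(153)=54770336324, p(154)=60356673280, p(155)=66493182097, p(156)=73232243759, p(157)=80630964769, p(158)=88751778802, p(159)=97662728555, p(160)=107438159466, p(161)=118159068427, p(162)=129913904637, p(163)=142798995930, p(164)=156919475295.
Final step: p(165) = p(164) + p(163) - p(160) - p(158) + p(153) + p(150) - p(143) - p(139) + p(130) + p(125) - p(114) - p(108) + p(95) + p(88) - p(73) - p(65) + p(48) + p(39) - p(20) - p(10)
= 156919475295 + 142798995930 - 107438159466 - 88751778802 + 54770336324 + 40853235313 - 20390982757 - 13610949895 + 5371315400 + 3163127352 - 952050665 - 483502844 + 104651419 + 44108109 - 6185689 - 2012558 + 147273 + 31185 - 627 - 42
= 172389800255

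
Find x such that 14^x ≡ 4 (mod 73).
32

Baby-step giant-step with step n = ⌈√73⌉ = 9.
Baby steps 14^j mod 73 (j:value) for j=0..8: 0:1, 1:14, 2:50, 3:43, 4:18, 5:33, 6:24, 7:44, 8:32.
Giant-step multiplier: 14^(-9) ≡ 14^(72-9) = 14^63 ≡ 22 (mod 73).
Giant steps γ_i = 4·22^i mod 73: γ_0=4, γ_1=15, γ_2=38, γ_3=33 (in table at j=5).
x = i·n + j = 3·9 + 5 = 32.
Check: 14^32 ≡ 4 (mod 73).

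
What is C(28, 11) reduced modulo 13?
0

Using Lucas' theorem:
Write n=28 and k=11 in base 13:
n in base 13: [2, 2]
k in base 13: [0, 11]
C(28,11) mod 13 = ∏ C(n_i, k_i) mod 13
Digit binomials (mod 13): C(2,0) = 1; C(2,11) = 0 (k_i > n_i)
Product: 1 × 0 = 0 ≡ 0 (mod 13)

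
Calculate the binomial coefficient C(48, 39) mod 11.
0

Using Lucas' theorem:
Write n=48 and k=39 in base 11:
n in base 11: [4, 4]
k in base 11: [3, 6]
C(48,39) mod 11 = ∏ C(n_i, k_i) mod 11
Digit binomials (mod 11): C(4,3) = 4; C(4,6) = 0 (k_i > n_i)
Product: 4 × 0 = 0 ≡ 0 (mod 11)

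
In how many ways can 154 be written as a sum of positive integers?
60356673280

p(n) counts ways to write n as a sum of positive integers (order ignored).
Euler's pentagonal recurrence: p(k) = p(k-1) + p(k-2) - p(k-5) - p(k-7) + p(k-12) + p(k-15) - ... (offsets j(3j∓1)/2, signs ++--, p(0)=1, p(<0)=0).
DP table for k = 0..153: p(0)=1, p(1)=1, p(2)=2, p(3)=3, p(4)=5, p(5)=7, p(6)=11, p(7)=15, p(8)=22, p(9)=30, p(10)=42, p(11)=56, p(12)=77, p(13)=101, p(14)=135, p(15)=176, p(16)=231, p(17)=297, p(18)=385, p(19)=490, p(20)=627, p(21)=792, p(22)=1002, p(23)=1255, p(24)=1575, p(25)=1958, p(26)=2436, p(27)=3010, p(28)=3718, p(29)=4565, p(30)=5604, p(31)=6842, p(32)=8349, p(33)=10143, p(34)=12310, p(35)=14883, p(36)=17977, p(37)=21637, p(38)=26015, p(39)=31185, p(40)=37338, p(41)=44583, p(42)=53174, p(43)=63261, p(44)=75175, p(45)=89134, p(46)=105558, p(47)=124754, p(48)=147273, p(49)=173525, p(50)=204226, p(51)=239943, p(52)=281589, p(53)=329931, p(54)=386155, p(55)=451276, p(56)=526823, p(57)=614154, p(58)=715220, p(59)=831820, p(60)=966467, p(61)=1121505, p(62)=1300156, p(63)=1505499, p(64)=1741630, p(65)=2012558, p(66)=2323520, p(67)=2679689, p(68)=3087735, p(69)=3554345, p(70)=4087968, p(71)=4697205, p(72)=5392783, p(73)=6185689, p(74)=7089500, p(75)=8118264, p(76)=9289091, p(77)=10619863, p(78)=12132164, p(79)=13848650, p(80)=15796476, p(81)=18004327, p(82)=20506255, p(83)=23338469, p(84)=26543660, p(85)=30167357, p(86)=34262962, p(87)=38887673, p(88)=44108109, p(89)=49995925, p(90)=56634173, p(91)=64112359, p(92)=72533807, p(93)=82010177, p(94)=92669720, p(95)=104651419, p(96)=118114304, p(97)=133230930, p(98)=150198136, p(99)=169229875, p(100)=190569292, p(101)=214481126, p(102)=241265379, p(103)=271248950, p(104)=304801365, p(105)=342325709, p(106)=384276336, p(107)=431149389, p(108)=483502844, p(109)=541946240, p(110)=607163746, p(111)=679903203, p(112)=761002156, p(113)=851376628, p(114)=952050665, p(115)=1064144451, p(116)=1188908248, p(117)=1327710076, p(118)=1482074143, p(119)=1653668665, p(120)=1844349560, p(121)=2056148051, p(122)=2291320912, p(123)=2552338241, p(124)=2841940500, p(125)=3163127352, p(126)=3519222692, p(127)=3913864295, p(128)=4351078600, p(129)=4835271870, p(130)=5371315400, p(131)=5964539504, p(132)=6620830889, p(133)=7346629512, p(134)=8149040695, p(135)=9035836076, p(136)=10015581680, p(137)=11097645016, p(138)=12292341831, p(139)=13610949895, p(140)=15065878135, p(141)=16670689208, p(142)=18440293320, p(143)=20390982757, p(144)=22540654445, p(145)=24908858009, p(146)=27517052599, p(147)=30388671978, p(148)=33549419497, p(149)=37027355200, p(150)=40853235313, p(151)=45060624582, p(152)=49686288421, p(153)=54770336324.
Final step: p(154) = p(153) + p(152) - p(149) - p(147) + p(142) + p(139) - p(132) - p(128) + p(119) + p(114) - p(103) - p(97) + p(84) + p(77) - p(62) - p(54) + p(37) + p(28) - p(9)
= 54770336324 + 49686288421 - 37027355200 - 30388671978 + 18440293320 + 13610949895 - 6620830889 - 4351078600 + 1653668665 + 952050665 - 271248950 - 133230930 + 26543660 + 10619863 - 1300156 - 386155 + 21637 + 3718 - 30
= 60356673280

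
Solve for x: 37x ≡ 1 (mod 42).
25

gcd(37, 42) = 1, so the inverse exists.
Extended Euclidean algorithm on (42, 37):
42 = 1 × 37 + 5  ⟹  5 = (1)·42 + (-1)·37
37 = 7 × 5 + 2  ⟹  2 = (-7)·42 + (8)·37
5 = 2 × 2 + 1  ⟹  1 = (15)·42 + (-17)·37
So (-17)·37 ≡ 1 (mod 42), i.e. 37^(-1) ≡ -17 ≡ 25 (mod 42).
Check: 37 × 25 = 925 ≡ 1 (mod 42)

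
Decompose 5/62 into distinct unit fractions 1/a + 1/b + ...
1/13 + 1/269 + 1/216814

Greedy algorithm:
5/62: ceiling(62/5) = 13, use 1/13
3/806: ceiling(806/3) = 269, use 1/269
1/216814: ceiling(216814/1) = 216814, use 1/216814
Result: 5/62 = 1/13 + 1/269 + 1/216814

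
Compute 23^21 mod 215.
173

Repeated squaring. Binary of 21 = 10101.
23^1 ≡ 23 (mod 215); 23^2 ≡ 99 (mod 215); 23^4 ≡ 126 (mod 215); 23^8 ≡ 181 (mod 215); 23^16 ≡ 81 (mod 215)
23^21 = 23^1 × 23^4 × 23^16 ≡ 173 (mod 215)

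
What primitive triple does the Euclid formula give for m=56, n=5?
(3111, 560, 3161)

Euclid's formula: a = m² - n², b = 2mn, c = m² + n²
m = 56, n = 5
a = 56² - 5² = 3136 - 25 = 3111
b = 2 × 56 × 5 = 560
c = 56² + 5² = 3136 + 25 = 3161
Verification: 3111² + 560² = 9678321 + 313600 = 9991921 = 3161² ✓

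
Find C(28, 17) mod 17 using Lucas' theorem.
1

Using Lucas' theorem:
Write n=28 and k=17 in base 17:
n in base 17: [1, 11]
k in base 17: [1, 0]
C(28,17) mod 17 = ∏ C(n_i, k_i) mod 17
Digit binomials (mod 17): C(1,1) = 1; C(11,0) = 1
Product: 1 × 1 = 1 ≡ 1 (mod 17)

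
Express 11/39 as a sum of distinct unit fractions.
1/4 + 1/32 + 1/1248

Greedy algorithm:
11/39: ceiling(39/11) = 4, use 1/4
5/156: ceiling(156/5) = 32, use 1/32
1/1248: ceiling(1248/1) = 1248, use 1/1248
Result: 11/39 = 1/4 + 1/32 + 1/1248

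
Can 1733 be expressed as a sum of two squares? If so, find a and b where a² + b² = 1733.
17² + 38² (a=17, b=38)

Factorization: 1733 = 1733
By Fermat: n is sum of two squares iff every prime p ≡ 3 (mod 4) appears to even power.
All primes ≡ 3 (mod 4) appear to even power.
Search a = 0, 1, 2, … for 1733 - a² a perfect square: first hit at a = 17: 1733 - 289 = 1444 = 38².
1733 = 17² + 38² = 289 + 1444 ✓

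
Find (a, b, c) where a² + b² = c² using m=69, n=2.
(4757, 276, 4765)

Euclid's formula: a = m² - n², b = 2mn, c = m² + n²
m = 69, n = 2
a = 69² - 2² = 4761 - 4 = 4757
b = 2 × 69 × 2 = 276
c = 69² + 2² = 4761 + 4 = 4765
Verification: 4757² + 276² = 22629049 + 76176 = 22705225 = 4765² ✓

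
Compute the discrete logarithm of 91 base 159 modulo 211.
53

Baby-step giant-step with step n = ⌈√211⌉ = 15.
Baby steps 159^j mod 211 (j:value) for j=0..14: 0:1, 1:159, 2:172, 3:129, 4:44, 5:33, 6:183, 7:190, 8:37, 9:186, 10:34, 11:131, 12:151, 13:166, 14:19.
Giant-step multiplier: 159^(-15) ≡ 159^(210-15) = 159^195 ≡ 63 (mod 211).
Giant steps γ_i = 91·63^i mod 211: γ_0=91, γ_1=36, γ_2=158, γ_3=37 (in table at j=8).
x = i·n + j = 3·15 + 8 = 53.
Check: 159^53 ≡ 91 (mod 211).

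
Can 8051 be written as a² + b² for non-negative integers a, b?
Not possible

Factorization: 8051 = 83 × 97
By Fermat: n is sum of two squares iff every prime p ≡ 3 (mod 4) appears to even power.
Prime(s) ≡ 3 (mod 4) with odd exponent: [(83, 1)]
Therefore 8051 cannot be expressed as a² + b².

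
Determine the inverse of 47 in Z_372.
95

gcd(47, 372) = 1, so the inverse exists.
Extended Euclidean algorithm on (372, 47):
372 = 7 × 47 + 43  ⟹  43 = (1)·372 + (-7)·47
47 = 1 × 43 + 4  ⟹  4 = (-1)·372 + (8)·47
43 = 10 × 4 + 3  ⟹  3 = (11)·372 + (-87)·47
4 = 1 × 3 + 1  ⟹  1 = (-12)·372 + (95)·47
So (95)·47 ≡ 1 (mod 372), i.e. 47^(-1) ≡ 95 (mod 372).
Check: 47 × 95 = 4465 ≡ 1 (mod 372)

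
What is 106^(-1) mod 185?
96

gcd(106, 185) = 1, so the inverse exists.
Extended Euclidean algorithm on (185, 106):
185 = 1 × 106 + 79  ⟹  79 = (1)·185 + (-1)·106
106 = 1 × 79 + 27  ⟹  27 = (-1)·185 + (2)·106
79 = 2 × 27 + 25  ⟹  25 = (3)·185 + (-5)·106
27 = 1 × 25 + 2  ⟹  2 = (-4)·185 + (7)·106
25 = 12 × 2 + 1  ⟹  1 = (51)·185 + (-89)·106
So (-89)·106 ≡ 1 (mod 185), i.e. 106^(-1) ≡ -89 ≡ 96 (mod 185).
Check: 106 × 96 = 10176 ≡ 1 (mod 185)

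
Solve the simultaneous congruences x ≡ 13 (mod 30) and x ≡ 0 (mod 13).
13

Using Chinese Remainder Theorem:
M = 30 × 13 = 390
M1 = 13, M2 = 30
y1 = 13^(-1) mod 30 = 7
y2 = 30^(-1) mod 13 = 10
x = (13×13×7 + 0×30×10) mod 390 = 13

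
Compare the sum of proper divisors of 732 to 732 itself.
abundant

Proper divisors of 732: sum = 1 + 2 + 3 + 4 + 6 + 12 + 61 + 122 + 183 + 244 + 366 = 1004
Since 1004 > 732, 732 is abundant.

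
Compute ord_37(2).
36

37 is prime, so ord(2) divides φ(37) = 36.
Divisors of 36: 1, 2, 3, 4, 6, 9, 12, 18, 36.
Repeated squaring: 2^1 ≡ 2, 2^2 ≡ 4, 2^4 ≡ 16, 2^8 ≡ 34, 2^16 ≡ 9, 2^32 ≡ 7 (mod 37).
Test 2^d mod 37 for each divisor d in increasing order:
2^1 ≡ 2
2^2 ≡ 4
2^3 = 2^2·2^1 ≡ 8
2^4 ≡ 16
2^6 = 2^4·2^2 ≡ 27
2^9 = 2^8·2^1 ≡ 31
2^12 = 2^8·2^4 ≡ 26
2^18 = 2^16·2^2 ≡ 36
2^36 = 2^32·2^4 ≡ 1  ← first divisor giving 1
The order is 36.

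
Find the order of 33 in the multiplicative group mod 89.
88

89 is prime, so ord(33) divides φ(89) = 88.
Divisors of 88: 1, 2, 4, 8, 11, 22, 44, 88.
Repeated squaring: 33^1 ≡ 33, 33^2 ≡ 21, 33^4 ≡ 85, 33^8 ≡ 16, 33^16 ≡ 78, 33^32 ≡ 32, 33^64 ≡ 45 (mod 89).
Test 33^d mod 89 for each divisor d in increasing order:
33^1 ≡ 33
33^2 ≡ 21
33^4 ≡ 85
33^8 ≡ 16
33^11 = 33^8·33^2·33^1 ≡ 52
33^22 = 33^16·33^4·33^2 ≡ 34
33^44 = 33^32·33^8·33^4 ≡ 88
33^88 = 33^64·33^16·33^8 ≡ 1  ← first divisor giving 1
The order is 88.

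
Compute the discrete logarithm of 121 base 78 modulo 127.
74

Baby-step giant-step with step n = ⌈√127⌉ = 12.
Baby steps 78^j mod 127 (j:value) for j=0..11: 0:1, 1:78, 2:115, 3:80, 4:17, 5:56, 6:50, 7:90, 8:35, 9:63, 10:88, 11:6.
Giant-step multiplier: 78^(-12) ≡ 78^(126-12) = 78^114 ≡ 73 (mod 127).
Giant steps γ_i = 121·73^i mod 127: γ_0=121, γ_1=70, γ_2=30, γ_3=31, γ_4=104, γ_5=99, γ_6=115 (in table at j=2).
x = i·n + j = 6·12 + 2 = 74.
Check: 78^74 ≡ 121 (mod 127).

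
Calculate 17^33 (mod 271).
8

Repeated squaring. Binary of 33 = 100001.
17^1 ≡ 17 (mod 271); 17^2 ≡ 18 (mod 271); 17^4 ≡ 53 (mod 271); 17^8 ≡ 99 (mod 271); 17^16 ≡ 45 (mod 271); 17^32 ≡ 128 (mod 271)
17^33 = 17^1 × 17^32 ≡ 8 (mod 271)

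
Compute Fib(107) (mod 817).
96

Matrix identity: Q^n = [[F_(n+1), F_n], [F_n, F_(n-1)]] with Q = [[1,1],[1,0]].
n = 107 = 1101011₂. Square-and-multiply, entries mod 817:
Q^1 = [[1,1],[1,0]]
Q^3 = (Q^1)²·Q = [[3,2],[2,1]]
Q^6 = (Q^3)² = [[13,8],[8,5]]
Q^13 = (Q^6)²·Q = [[377,233],[233,144]]
Q^26 = (Q^13)² = [[338,477],[477,678]]
Q^53 = (Q^26)²·Q = [[418,267],[267,151]]
Q^107 = (Q^53)²·Q = [[57,96],[96,778]]
F_107 mod 817 = Q^107[0][1] = 96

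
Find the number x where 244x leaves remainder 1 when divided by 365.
184

gcd(244, 365) = 1, so the inverse exists.
Extended Euclidean algorithm on (365, 244):
365 = 1 × 244 + 121  ⟹  121 = (1)·365 + (-1)·244
244 = 2 × 121 + 2  ⟹  2 = (-2)·365 + (3)·244
121 = 60 × 2 + 1  ⟹  1 = (121)·365 + (-181)·244
So (-181)·244 ≡ 1 (mod 365), i.e. 244^(-1) ≡ -181 ≡ 184 (mod 365).
Check: 244 × 184 = 44896 ≡ 1 (mod 365)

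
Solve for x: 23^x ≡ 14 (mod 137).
20

Baby-step giant-step with step n = ⌈√137⌉ = 12.
Baby steps 23^j mod 137 (j:value) for j=0..11: 0:1, 1:23, 2:118, 3:111, 4:87, 5:83, 6:128, 7:67, 8:34, 9:97, 10:39, 11:75.
Giant-step multiplier: 23^(-12) ≡ 23^(136-12) = 23^124 ≡ 22 (mod 137).
Giant steps γ_i = 14·22^i mod 137: γ_0=14, γ_1=34 (in table at j=8).
x = i·n + j = 1·12 + 8 = 20.
Check: 23^20 ≡ 14 (mod 137).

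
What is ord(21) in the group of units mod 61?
12

61 is prime, so ord(21) divides φ(61) = 60.
Divisors of 60: 1, 2, 3, 4, 5, 6, 10, 12, 15, 20, 30, 60.
Repeated squaring: 21^1 ≡ 21, 21^2 ≡ 14, 21^4 ≡ 13, 21^8 ≡ 47, 21^16 ≡ 13, 21^32 ≡ 47 (mod 61).
Test 21^d mod 61 for each divisor d in increasing order:
21^1 ≡ 21
21^2 ≡ 14
21^3 = 21^2·21^1 ≡ 50
21^4 ≡ 13
21^5 = 21^4·21^1 ≡ 29
21^6 = 21^4·21^2 ≡ 60
21^10 = 21^8·21^2 ≡ 48
21^12 = 21^8·21^4 ≡ 1  ← first divisor giving 1
The order is 12.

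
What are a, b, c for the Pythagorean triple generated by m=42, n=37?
(395, 3108, 3133)

Euclid's formula: a = m² - n², b = 2mn, c = m² + n²
m = 42, n = 37
a = 42² - 37² = 1764 - 1369 = 395
b = 2 × 42 × 37 = 3108
c = 42² + 37² = 1764 + 1369 = 3133
Verification: 395² + 3108² = 156025 + 9659664 = 9815689 = 3133² ✓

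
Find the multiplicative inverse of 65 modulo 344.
217

gcd(65, 344) = 1, so the inverse exists.
Extended Euclidean algorithm on (344, 65):
344 = 5 × 65 + 19  ⟹  19 = (1)·344 + (-5)·65
65 = 3 × 19 + 8  ⟹  8 = (-3)·344 + (16)·65
19 = 2 × 8 + 3  ⟹  3 = (7)·344 + (-37)·65
8 = 2 × 3 + 2  ⟹  2 = (-17)·344 + (90)·65
3 = 1 × 2 + 1  ⟹  1 = (24)·344 + (-127)·65
So (-127)·65 ≡ 1 (mod 344), i.e. 65^(-1) ≡ -127 ≡ 217 (mod 344).
Check: 65 × 217 = 14105 ≡ 1 (mod 344)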